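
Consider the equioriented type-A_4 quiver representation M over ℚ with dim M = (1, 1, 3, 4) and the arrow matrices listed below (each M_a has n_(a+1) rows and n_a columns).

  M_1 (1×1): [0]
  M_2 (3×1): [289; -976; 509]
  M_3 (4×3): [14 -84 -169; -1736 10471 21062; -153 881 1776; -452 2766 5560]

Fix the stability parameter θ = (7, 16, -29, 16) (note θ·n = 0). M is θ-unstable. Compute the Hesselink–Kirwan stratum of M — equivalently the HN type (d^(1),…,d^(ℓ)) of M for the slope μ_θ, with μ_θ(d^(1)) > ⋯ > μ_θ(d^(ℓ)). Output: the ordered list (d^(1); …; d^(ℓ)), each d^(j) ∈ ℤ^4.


Via rank(M_{q-1}∘⋯∘M_p): M ≅ I[1,1], I[2,4], I[3,4]^2, I[4,4].
μ_θ-semistable layers: μ^(1)=16; μ^(2)=7; μ^(3)=-13/2; μ^(4)=-29

((0, 0, 0, 4); (1, 0, 0, 0); (0, 1, 1, 0); (0, 0, 2, 0))


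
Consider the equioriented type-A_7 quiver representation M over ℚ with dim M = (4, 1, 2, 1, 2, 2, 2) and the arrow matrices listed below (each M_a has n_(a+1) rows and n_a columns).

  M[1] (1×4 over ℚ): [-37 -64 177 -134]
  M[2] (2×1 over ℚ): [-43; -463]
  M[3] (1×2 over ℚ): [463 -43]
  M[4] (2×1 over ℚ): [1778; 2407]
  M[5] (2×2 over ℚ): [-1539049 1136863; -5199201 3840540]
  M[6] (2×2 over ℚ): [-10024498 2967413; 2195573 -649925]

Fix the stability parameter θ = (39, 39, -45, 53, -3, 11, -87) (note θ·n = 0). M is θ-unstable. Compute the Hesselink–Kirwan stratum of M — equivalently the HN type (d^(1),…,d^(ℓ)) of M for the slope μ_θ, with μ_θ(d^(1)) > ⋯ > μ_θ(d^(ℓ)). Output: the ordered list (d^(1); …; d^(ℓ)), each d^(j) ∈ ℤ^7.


Interval decomposition of M: I[1,1]^3, I[1,3], I[3,7], I[5,7].
HN type (ℓ=5): μ^(1)=39; μ^(2)=11; μ^(3)=-13/2; μ^(4)=-79/3; μ^(5)=-45

((3, 0, 0, 0, 0, 0, 0); (1, 1, 1, 0, 0, 0, 0); (0, 0, 0, 1, 1, 1, 1); (0, 0, 0, 0, 1, 1, 1); (0, 0, 1, 0, 0, 0, 0))


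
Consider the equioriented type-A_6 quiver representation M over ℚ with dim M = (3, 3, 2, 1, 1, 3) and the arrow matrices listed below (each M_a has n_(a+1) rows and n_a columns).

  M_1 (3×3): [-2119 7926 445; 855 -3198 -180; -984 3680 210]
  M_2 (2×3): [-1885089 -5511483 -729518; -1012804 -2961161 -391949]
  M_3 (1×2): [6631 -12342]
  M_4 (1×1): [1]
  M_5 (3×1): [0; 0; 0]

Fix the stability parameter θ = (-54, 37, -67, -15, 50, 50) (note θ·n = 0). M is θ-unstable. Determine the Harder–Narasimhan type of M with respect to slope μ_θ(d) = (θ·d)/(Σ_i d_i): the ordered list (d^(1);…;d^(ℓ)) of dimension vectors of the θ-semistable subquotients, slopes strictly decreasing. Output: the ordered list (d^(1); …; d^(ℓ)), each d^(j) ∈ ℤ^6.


Via rank(M_{q-1}∘⋯∘M_p): M ≅ I[1,1], I[1,3], I[1,5], I[2,2], I[6,6]^3.
μ_θ-semistable layers: μ^(1)=50; μ^(2)=37; μ^(3)=-15; μ^(4)=-54

((0, 0, 0, 0, 1, 3); (0, 1, 0, 0, 0, 0); (0, 2, 2, 1, 0, 0); (3, 0, 0, 0, 0, 0))


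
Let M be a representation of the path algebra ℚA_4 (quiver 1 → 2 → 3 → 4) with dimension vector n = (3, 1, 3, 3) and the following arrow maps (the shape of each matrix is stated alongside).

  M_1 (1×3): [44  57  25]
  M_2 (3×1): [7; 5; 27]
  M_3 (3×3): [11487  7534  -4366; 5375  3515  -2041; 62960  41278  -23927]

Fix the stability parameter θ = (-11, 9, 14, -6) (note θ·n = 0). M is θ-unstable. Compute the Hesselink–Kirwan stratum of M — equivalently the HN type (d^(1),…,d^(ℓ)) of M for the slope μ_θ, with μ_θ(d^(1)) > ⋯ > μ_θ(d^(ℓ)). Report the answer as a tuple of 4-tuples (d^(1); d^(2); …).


Barcode: M ≅ I[1,1]^2, I[1,4], I[3,4]^2. HN layers by μ_θ (3 steps, strictly decreasing):
  μ^(1)=17/3; μ^(2)=4; μ^(3)=-11

((0, 1, 1, 1); (0, 0, 2, 2); (3, 0, 0, 0))


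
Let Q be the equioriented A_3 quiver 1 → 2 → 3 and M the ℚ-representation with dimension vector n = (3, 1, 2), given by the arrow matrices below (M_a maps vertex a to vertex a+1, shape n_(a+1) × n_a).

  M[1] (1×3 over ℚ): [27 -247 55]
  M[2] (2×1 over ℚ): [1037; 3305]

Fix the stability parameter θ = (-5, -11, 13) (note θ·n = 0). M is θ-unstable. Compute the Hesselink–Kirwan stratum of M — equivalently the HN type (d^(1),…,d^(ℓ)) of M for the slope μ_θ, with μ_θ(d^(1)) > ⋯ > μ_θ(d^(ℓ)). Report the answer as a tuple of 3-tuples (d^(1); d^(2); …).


Barcode: M ≅ I[1,1]^2, I[1,3], I[3,3]. HN layers by μ_θ (3 steps, strictly decreasing):
  μ^(1)=13; μ^(2)=-5; μ^(3)=-8

((0, 0, 2); (2, 0, 0); (1, 1, 0))


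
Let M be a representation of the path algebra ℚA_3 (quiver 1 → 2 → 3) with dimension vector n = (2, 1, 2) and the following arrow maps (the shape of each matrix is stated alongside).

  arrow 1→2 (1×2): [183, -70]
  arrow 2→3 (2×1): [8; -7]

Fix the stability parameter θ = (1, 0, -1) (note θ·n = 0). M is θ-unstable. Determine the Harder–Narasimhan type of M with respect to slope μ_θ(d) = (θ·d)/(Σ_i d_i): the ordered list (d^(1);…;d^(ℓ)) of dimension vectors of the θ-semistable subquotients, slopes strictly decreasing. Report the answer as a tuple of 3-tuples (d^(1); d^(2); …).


Barcode: M ≅ I[1,1], I[1,3], I[3,3]. HN layers by μ_θ (3 steps, strictly decreasing):
  μ^(1)=1; μ^(2)=0; μ^(3)=-1

((1, 0, 0); (1, 1, 1); (0, 0, 1))


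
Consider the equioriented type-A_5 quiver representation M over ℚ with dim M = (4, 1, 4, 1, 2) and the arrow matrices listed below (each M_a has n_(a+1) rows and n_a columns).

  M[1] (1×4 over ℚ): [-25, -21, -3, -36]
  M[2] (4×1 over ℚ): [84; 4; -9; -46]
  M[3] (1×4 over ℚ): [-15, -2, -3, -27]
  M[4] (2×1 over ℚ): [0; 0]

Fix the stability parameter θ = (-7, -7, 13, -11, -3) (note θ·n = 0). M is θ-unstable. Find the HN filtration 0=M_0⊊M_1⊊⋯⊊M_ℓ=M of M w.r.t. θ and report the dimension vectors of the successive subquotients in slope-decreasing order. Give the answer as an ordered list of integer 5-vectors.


Interval decomposition of M: I[1,1]^3, I[1,4], I[3,3]^3, I[5,5]^2.
HN type (ℓ=4): μ^(1)=13; μ^(2)=1; μ^(3)=-3; μ^(4)=-7

((0, 0, 3, 0, 0); (0, 0, 1, 1, 0); (0, 0, 0, 0, 2); (4, 1, 0, 0, 0))


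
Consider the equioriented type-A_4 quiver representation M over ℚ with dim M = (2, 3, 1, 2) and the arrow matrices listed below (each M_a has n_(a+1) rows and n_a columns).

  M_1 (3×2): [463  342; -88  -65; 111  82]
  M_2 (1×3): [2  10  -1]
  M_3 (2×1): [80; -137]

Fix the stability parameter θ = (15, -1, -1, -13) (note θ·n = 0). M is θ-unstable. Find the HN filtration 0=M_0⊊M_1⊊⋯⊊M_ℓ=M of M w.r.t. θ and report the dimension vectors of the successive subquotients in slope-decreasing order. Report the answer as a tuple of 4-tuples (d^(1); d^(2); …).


Interval decomposition of M: I[1,2], I[1,4], I[2,2], I[4,4].
HN type (ℓ=4): μ^(1)=7; μ^(2)=0; μ^(3)=-1; μ^(4)=-13

((1, 1, 0, 0); (1, 1, 1, 1); (0, 1, 0, 0); (0, 0, 0, 1))


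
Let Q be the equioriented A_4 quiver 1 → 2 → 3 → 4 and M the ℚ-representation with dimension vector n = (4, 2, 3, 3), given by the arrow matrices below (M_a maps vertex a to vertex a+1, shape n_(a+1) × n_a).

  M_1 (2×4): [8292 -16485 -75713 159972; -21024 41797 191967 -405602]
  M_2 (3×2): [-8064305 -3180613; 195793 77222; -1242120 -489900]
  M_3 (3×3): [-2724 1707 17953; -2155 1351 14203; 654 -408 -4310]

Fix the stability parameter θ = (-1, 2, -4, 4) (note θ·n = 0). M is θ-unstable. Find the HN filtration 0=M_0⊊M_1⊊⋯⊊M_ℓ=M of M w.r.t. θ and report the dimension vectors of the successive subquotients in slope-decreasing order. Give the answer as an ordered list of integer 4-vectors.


Interval decomposition of M: I[1,1]^2, I[1,4]^2, I[3,4].
HN type (ℓ=3): μ^(1)=4; μ^(2)=-1; μ^(3)=-4

((0, 0, 0, 3); (4, 2, 2, 0); (0, 0, 1, 0))


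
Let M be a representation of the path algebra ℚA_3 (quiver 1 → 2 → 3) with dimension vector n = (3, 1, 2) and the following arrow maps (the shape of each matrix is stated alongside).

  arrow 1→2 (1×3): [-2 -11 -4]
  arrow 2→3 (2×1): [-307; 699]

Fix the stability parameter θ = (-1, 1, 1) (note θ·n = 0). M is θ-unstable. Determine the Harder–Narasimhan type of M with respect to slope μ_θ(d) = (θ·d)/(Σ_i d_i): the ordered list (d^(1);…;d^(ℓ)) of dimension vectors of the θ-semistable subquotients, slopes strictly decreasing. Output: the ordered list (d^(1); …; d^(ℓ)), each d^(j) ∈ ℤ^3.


Interval decomposition of M: I[1,1]^2, I[1,3], I[3,3].
HN type (ℓ=2): μ^(1)=1; μ^(2)=-1

((0, 1, 2); (3, 0, 0))


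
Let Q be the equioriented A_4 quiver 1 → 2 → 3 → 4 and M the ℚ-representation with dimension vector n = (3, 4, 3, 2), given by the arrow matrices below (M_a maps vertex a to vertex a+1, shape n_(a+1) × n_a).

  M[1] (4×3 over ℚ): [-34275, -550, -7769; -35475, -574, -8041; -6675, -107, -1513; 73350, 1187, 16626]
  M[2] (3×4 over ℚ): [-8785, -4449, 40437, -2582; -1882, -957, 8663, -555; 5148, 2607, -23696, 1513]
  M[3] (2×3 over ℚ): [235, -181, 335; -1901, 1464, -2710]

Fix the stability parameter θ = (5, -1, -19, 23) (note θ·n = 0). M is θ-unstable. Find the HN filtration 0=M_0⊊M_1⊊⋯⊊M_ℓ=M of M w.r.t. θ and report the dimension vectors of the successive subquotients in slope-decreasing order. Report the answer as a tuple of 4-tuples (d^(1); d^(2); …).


Via rank(M_{q-1}∘⋯∘M_p): M ≅ I[1,1], I[1,4]^2, I[2,2], I[2,3].
μ_θ-semistable layers: μ^(1)=23; μ^(2)=5; μ^(3)=-1; μ^(4)=-5; μ^(5)=-10

((0, 0, 0, 2); (1, 0, 0, 0); (0, 1, 0, 0); (2, 2, 2, 0); (0, 1, 1, 0))


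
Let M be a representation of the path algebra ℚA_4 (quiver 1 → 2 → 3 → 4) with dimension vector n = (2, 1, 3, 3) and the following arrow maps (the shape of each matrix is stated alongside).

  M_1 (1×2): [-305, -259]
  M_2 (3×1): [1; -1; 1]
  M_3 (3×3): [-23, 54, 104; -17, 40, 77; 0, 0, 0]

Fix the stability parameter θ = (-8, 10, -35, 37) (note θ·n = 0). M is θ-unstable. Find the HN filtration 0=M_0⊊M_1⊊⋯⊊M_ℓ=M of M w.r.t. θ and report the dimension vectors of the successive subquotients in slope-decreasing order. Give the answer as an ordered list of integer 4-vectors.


Barcode: M ≅ I[1,1], I[1,4], I[3,3], I[3,4], I[4,4]. HN layers by μ_θ (4 steps, strictly decreasing):
  μ^(1)=37; μ^(2)=-8; μ^(3)=-11; μ^(4)=-35

((0, 0, 0, 3); (1, 0, 0, 0); (1, 1, 1, 0); (0, 0, 2, 0))


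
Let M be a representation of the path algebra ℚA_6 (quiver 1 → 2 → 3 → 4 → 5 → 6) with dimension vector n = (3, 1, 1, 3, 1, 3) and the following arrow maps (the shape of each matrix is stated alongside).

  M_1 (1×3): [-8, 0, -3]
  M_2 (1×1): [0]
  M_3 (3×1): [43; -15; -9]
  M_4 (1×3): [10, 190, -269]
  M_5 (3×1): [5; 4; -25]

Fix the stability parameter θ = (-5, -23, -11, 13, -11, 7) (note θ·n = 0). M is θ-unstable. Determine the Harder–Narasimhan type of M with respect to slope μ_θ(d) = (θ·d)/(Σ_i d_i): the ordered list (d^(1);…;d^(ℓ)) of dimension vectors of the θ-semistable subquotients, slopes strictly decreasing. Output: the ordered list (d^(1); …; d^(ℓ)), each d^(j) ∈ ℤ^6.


Interval decomposition of M: I[1,1]^2, I[1,2], I[3,6], I[4,4]^2, I[6,6]^2.
HN type (ℓ=6): μ^(1)=13; μ^(2)=7; μ^(3)=1; μ^(4)=-5; μ^(5)=-11; μ^(6)=-14

((0, 0, 0, 2, 0, 0); (0, 0, 0, 0, 0, 3); (0, 0, 0, 1, 1, 0); (2, 0, 0, 0, 0, 0); (0, 0, 1, 0, 0, 0); (1, 1, 0, 0, 0, 0))


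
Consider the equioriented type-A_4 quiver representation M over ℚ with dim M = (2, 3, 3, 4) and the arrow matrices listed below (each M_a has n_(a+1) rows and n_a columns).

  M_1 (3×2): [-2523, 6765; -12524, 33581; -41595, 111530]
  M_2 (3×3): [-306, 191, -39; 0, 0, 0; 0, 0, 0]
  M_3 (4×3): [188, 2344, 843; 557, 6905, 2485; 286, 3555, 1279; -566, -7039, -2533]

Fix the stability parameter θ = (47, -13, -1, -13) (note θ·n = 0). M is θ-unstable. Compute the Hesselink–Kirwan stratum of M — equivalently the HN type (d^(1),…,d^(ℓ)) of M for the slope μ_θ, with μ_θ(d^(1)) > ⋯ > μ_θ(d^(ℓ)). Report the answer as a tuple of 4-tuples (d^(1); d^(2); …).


Via rank(M_{q-1}∘⋯∘M_p): M ≅ I[1,2], I[1,4], I[2,2], I[3,4]^2, I[4,4].
μ_θ-semistable layers: μ^(1)=17; μ^(2)=5; μ^(3)=-7; μ^(4)=-13

((1, 1, 0, 0); (1, 1, 1, 1); (0, 0, 2, 2); (0, 1, 0, 1))


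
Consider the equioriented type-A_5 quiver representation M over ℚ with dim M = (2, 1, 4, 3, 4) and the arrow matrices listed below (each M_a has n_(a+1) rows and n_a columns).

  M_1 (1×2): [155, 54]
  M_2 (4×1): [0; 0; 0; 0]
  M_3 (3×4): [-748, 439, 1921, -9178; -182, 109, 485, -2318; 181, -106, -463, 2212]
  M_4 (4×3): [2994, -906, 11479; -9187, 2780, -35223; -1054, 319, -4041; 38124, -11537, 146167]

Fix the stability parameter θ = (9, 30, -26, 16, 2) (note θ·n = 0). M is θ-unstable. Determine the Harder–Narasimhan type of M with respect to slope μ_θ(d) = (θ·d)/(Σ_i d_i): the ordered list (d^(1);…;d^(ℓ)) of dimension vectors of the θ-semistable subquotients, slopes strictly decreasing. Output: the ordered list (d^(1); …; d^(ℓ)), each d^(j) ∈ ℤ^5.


Via rank(M_{q-1}∘⋯∘M_p): M ≅ I[1,1], I[1,2], I[3,3]^2, I[3,5]^2, I[4,5], I[5,5].
μ_θ-semistable layers: μ^(1)=30; μ^(2)=9; μ^(3)=2; μ^(4)=-26

((0, 1, 0, 0, 0); (2, 0, 0, 3, 3); (0, 0, 0, 0, 1); (0, 0, 4, 0, 0))


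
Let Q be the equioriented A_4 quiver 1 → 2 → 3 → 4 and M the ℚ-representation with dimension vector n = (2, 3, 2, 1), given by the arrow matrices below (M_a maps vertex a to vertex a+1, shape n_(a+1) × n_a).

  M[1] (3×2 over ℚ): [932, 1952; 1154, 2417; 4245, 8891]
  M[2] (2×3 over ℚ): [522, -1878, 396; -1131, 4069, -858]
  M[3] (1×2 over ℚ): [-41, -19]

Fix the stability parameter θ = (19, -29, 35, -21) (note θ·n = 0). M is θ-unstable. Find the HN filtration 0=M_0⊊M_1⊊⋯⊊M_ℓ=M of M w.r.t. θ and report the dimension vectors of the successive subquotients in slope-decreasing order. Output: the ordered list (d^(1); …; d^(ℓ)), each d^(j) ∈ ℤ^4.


Via rank(M_{q-1}∘⋯∘M_p): M ≅ I[1,2], I[1,4], I[2,2], I[3,3].
μ_θ-semistable layers: μ^(1)=35; μ^(2)=7; μ^(3)=-5; μ^(4)=-29

((0, 0, 1, 0); (0, 0, 1, 1); (2, 2, 0, 0); (0, 1, 0, 0))


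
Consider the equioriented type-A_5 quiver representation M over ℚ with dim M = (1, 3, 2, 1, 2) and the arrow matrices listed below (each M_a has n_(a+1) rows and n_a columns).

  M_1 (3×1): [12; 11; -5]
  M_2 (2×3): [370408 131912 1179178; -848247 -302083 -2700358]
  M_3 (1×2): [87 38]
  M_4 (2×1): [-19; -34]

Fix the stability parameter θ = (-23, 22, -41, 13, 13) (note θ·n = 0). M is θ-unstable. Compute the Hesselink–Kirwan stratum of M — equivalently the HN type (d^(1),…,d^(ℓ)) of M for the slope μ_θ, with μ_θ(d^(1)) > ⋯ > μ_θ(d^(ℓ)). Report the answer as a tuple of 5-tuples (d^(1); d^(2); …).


Interval decomposition of M: I[1,3], I[2,2], I[2,5], I[5,5].
HN type (ℓ=4): μ^(1)=22; μ^(2)=13; μ^(3)=-19/2; μ^(4)=-23

((0, 1, 0, 0, 0); (0, 0, 0, 1, 2); (0, 2, 2, 0, 0); (1, 0, 0, 0, 0))


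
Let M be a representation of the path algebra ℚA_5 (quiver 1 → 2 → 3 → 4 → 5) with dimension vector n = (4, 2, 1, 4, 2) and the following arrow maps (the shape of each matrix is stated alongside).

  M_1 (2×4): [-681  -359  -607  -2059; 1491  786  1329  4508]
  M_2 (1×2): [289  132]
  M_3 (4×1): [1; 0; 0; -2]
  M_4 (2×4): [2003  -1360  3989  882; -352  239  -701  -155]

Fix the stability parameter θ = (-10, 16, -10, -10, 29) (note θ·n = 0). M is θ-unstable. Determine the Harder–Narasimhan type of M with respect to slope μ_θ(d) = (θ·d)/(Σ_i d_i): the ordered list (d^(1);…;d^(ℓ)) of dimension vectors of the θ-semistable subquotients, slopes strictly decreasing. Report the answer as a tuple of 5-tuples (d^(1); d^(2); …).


Barcode: M ≅ I[1,1]^2, I[1,2], I[1,5], I[4,4]^2, I[4,5]. HN layers by μ_θ (4 steps, strictly decreasing):
  μ^(1)=29; μ^(2)=16; μ^(3)=-4/3; μ^(4)=-10

((0, 0, 0, 0, 2); (0, 1, 0, 0, 0); (0, 1, 1, 1, 0); (4, 0, 0, 3, 0))


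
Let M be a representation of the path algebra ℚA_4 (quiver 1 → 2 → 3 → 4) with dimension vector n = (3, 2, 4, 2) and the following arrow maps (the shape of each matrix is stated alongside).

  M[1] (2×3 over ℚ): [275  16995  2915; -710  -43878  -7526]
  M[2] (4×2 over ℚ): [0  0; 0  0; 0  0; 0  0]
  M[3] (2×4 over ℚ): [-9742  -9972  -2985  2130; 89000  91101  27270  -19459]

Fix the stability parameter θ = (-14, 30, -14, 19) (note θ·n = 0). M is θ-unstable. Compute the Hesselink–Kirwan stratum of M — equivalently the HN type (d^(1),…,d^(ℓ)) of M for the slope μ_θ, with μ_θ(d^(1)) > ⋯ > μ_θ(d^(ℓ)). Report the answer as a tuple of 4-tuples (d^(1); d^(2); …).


Via rank(M_{q-1}∘⋯∘M_p): M ≅ I[1,1]^2, I[1,2], I[2,2], I[3,3]^2, I[3,4]^2.
μ_θ-semistable layers: μ^(1)=30; μ^(2)=19; μ^(3)=-14

((0, 2, 0, 0); (0, 0, 0, 2); (3, 0, 4, 0))


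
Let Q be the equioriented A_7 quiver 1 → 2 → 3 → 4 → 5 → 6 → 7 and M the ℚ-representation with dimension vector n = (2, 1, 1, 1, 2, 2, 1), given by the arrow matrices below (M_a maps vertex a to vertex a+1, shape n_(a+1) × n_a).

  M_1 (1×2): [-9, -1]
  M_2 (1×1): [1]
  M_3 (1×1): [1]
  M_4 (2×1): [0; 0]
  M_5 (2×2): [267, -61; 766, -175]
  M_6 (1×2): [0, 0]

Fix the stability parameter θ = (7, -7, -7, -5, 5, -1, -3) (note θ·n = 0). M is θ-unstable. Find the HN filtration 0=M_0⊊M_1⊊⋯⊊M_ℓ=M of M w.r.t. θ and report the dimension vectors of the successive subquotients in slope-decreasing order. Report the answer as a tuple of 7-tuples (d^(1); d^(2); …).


Barcode: M ≅ I[1,1], I[1,4], I[5,6]^2, I[7,7]. HN layers by μ_θ (3 steps, strictly decreasing):
  μ^(1)=7; μ^(2)=2; μ^(3)=-3

((1, 0, 0, 0, 0, 0, 0); (0, 0, 0, 0, 2, 2, 0); (1, 1, 1, 1, 0, 0, 1))


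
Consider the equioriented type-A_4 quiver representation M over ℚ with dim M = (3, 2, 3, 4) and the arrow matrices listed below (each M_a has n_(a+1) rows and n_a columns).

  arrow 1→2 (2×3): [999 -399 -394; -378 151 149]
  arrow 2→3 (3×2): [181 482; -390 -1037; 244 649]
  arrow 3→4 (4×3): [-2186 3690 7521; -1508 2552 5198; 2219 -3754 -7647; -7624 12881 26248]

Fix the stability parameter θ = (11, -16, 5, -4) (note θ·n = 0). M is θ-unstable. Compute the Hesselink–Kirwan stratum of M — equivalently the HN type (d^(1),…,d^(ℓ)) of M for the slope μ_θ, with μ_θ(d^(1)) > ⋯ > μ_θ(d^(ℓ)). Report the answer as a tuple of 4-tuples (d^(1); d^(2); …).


Via rank(M_{q-1}∘⋯∘M_p): M ≅ I[1,1], I[1,4]^2, I[3,4], I[4,4].
μ_θ-semistable layers: μ^(1)=11; μ^(2)=1/2; μ^(3)=-5/2; μ^(4)=-4

((1, 0, 0, 0); (0, 0, 3, 3); (2, 2, 0, 0); (0, 0, 0, 1))


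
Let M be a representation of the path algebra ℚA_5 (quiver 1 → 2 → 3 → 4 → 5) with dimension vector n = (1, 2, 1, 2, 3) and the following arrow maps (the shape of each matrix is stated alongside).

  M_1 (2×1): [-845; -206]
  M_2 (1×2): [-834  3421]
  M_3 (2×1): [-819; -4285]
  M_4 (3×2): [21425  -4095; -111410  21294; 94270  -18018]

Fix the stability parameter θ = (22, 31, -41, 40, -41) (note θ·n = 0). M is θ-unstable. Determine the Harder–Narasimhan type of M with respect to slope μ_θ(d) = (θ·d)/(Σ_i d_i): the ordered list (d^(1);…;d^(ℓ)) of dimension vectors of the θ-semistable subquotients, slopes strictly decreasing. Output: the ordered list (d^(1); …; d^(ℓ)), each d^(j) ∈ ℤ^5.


Via rank(M_{q-1}∘⋯∘M_p): M ≅ I[1,4], I[2,2], I[4,5], I[5,5]^2.
μ_θ-semistable layers: μ^(1)=40; μ^(2)=31; μ^(3)=4; μ^(4)=-1/2; μ^(5)=-41

((0, 0, 0, 1, 0); (0, 1, 0, 0, 0); (1, 1, 1, 0, 0); (0, 0, 0, 1, 1); (0, 0, 0, 0, 2))


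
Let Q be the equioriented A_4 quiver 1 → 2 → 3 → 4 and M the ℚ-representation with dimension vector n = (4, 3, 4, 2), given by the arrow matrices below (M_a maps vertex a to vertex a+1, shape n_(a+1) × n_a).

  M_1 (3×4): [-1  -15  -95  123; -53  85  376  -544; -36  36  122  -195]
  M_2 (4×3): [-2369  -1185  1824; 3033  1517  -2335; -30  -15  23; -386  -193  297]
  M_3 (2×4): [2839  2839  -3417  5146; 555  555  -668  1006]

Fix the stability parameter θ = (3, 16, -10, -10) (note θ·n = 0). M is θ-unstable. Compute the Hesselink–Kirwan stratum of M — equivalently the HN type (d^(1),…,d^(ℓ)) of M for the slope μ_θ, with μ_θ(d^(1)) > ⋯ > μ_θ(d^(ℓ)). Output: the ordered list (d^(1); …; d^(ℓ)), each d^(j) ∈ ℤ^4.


Interval decomposition of M: I[1,1], I[1,3], I[1,4]^2, I[3,3].
HN type (ℓ=3): μ^(1)=3; μ^(2)=-1/4; μ^(3)=-10

((2, 1, 1, 0); (2, 2, 2, 2); (0, 0, 1, 0))


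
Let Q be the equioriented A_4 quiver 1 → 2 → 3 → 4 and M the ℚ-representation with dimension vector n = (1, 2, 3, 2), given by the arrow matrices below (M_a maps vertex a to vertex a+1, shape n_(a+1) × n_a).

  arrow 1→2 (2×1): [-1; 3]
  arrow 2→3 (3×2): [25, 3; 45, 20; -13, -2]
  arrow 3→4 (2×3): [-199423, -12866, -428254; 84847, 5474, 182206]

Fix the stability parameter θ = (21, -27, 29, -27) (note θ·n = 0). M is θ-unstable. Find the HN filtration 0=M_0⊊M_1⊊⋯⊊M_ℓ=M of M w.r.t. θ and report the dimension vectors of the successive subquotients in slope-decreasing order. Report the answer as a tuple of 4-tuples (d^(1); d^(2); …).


Interval decomposition of M: I[1,3], I[2,4], I[3,3], I[4,4].
HN type (ℓ=4): μ^(1)=29; μ^(2)=1; μ^(3)=-3; μ^(4)=-27

((0, 0, 2, 0); (0, 0, 1, 1); (1, 1, 0, 0); (0, 1, 0, 1))


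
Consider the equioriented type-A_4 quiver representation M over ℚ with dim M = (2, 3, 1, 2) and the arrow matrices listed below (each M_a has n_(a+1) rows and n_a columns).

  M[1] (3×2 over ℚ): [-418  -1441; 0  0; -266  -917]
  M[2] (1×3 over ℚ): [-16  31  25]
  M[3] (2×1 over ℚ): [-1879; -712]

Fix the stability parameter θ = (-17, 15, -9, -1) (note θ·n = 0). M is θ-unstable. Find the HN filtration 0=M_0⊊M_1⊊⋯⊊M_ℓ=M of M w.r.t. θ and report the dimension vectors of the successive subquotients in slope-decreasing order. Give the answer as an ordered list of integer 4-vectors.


Barcode: M ≅ I[1,1], I[1,4], I[2,2]^2, I[4,4]. HN layers by μ_θ (4 steps, strictly decreasing):
  μ^(1)=15; μ^(2)=5/3; μ^(3)=-1; μ^(4)=-17

((0, 2, 0, 0); (0, 1, 1, 1); (0, 0, 0, 1); (2, 0, 0, 0))


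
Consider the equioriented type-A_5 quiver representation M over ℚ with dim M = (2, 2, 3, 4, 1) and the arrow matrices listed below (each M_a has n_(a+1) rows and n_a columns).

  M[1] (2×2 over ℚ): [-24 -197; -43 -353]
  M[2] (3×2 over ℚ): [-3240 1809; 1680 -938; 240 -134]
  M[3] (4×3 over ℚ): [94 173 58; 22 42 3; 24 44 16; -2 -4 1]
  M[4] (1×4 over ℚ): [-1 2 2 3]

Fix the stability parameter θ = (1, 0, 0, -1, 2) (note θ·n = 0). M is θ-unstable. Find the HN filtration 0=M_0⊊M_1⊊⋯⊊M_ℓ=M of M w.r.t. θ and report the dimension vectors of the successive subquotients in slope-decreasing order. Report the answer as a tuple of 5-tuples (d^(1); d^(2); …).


Via rank(M_{q-1}∘⋯∘M_p): M ≅ I[1,2], I[1,3], I[3,4], I[3,5], I[4,4]^2.
μ_θ-semistable layers: μ^(1)=2; μ^(2)=1/2; μ^(3)=1/3; μ^(4)=-1/2; μ^(5)=-1

((0, 0, 0, 0, 1); (1, 1, 0, 0, 0); (1, 1, 1, 0, 0); (0, 0, 2, 2, 0); (0, 0, 0, 2, 0))


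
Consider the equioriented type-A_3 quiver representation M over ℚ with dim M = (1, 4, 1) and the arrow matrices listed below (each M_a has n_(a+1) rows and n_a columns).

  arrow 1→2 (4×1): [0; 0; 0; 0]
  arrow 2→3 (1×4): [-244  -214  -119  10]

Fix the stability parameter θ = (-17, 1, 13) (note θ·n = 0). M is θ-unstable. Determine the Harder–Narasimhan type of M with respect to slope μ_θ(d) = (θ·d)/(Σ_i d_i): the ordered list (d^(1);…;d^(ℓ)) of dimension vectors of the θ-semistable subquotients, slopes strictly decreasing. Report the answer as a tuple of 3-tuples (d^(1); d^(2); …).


Via rank(M_{q-1}∘⋯∘M_p): M ≅ I[1,1], I[2,2]^3, I[2,3].
μ_θ-semistable layers: μ^(1)=13; μ^(2)=1; μ^(3)=-17

((0, 0, 1); (0, 4, 0); (1, 0, 0))


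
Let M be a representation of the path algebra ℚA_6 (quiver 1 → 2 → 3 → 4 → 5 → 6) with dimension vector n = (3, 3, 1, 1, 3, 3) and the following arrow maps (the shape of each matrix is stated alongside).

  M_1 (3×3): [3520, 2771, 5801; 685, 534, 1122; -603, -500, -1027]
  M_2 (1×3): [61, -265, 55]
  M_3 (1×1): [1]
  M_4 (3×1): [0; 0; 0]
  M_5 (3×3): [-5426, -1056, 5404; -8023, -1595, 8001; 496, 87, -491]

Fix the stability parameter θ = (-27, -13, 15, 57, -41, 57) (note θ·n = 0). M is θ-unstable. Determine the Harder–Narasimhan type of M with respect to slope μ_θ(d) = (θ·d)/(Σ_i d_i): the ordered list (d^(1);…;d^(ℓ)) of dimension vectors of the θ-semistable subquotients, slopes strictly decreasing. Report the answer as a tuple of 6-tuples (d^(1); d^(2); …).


Interval decomposition of M: I[1,2]^2, I[1,4], I[5,5], I[5,6]^2, I[6,6].
HN type (ℓ=5): μ^(1)=57; μ^(2)=15; μ^(3)=-13; μ^(4)=-27; μ^(5)=-41

((0, 0, 0, 1, 0, 3); (0, 0, 1, 0, 0, 0); (0, 3, 0, 0, 0, 0); (3, 0, 0, 0, 0, 0); (0, 0, 0, 0, 3, 0))


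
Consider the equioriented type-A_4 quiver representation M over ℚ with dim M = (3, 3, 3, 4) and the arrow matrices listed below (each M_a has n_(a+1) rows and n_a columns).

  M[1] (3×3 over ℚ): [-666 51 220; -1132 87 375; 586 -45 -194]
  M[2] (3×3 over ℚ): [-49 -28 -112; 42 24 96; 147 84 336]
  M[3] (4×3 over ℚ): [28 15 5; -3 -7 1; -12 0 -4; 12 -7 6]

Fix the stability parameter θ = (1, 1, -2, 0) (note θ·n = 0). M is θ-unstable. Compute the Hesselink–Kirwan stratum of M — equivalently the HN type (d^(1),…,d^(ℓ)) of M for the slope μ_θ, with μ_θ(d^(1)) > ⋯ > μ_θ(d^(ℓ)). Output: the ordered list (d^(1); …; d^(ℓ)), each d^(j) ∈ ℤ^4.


Barcode: M ≅ I[1,1], I[1,2], I[1,4], I[2,2], I[3,4]^2, I[4,4]. HN layers by μ_θ (3 steps, strictly decreasing):
  μ^(1)=1; μ^(2)=0; μ^(3)=-2

((2, 2, 0, 0); (1, 1, 1, 4); (0, 0, 2, 0))


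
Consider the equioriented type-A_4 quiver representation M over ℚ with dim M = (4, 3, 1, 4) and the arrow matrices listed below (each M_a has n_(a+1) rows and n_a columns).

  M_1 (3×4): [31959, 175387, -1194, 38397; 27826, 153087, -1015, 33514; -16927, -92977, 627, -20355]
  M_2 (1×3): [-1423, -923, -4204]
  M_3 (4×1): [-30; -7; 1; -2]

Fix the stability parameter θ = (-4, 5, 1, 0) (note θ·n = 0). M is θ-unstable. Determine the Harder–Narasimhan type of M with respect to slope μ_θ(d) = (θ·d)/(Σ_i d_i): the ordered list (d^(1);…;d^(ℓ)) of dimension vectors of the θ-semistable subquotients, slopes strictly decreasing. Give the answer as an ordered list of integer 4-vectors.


Interval decomposition of M: I[1,1], I[1,2]^2, I[1,4], I[4,4]^3.
HN type (ℓ=4): μ^(1)=5; μ^(2)=2; μ^(3)=0; μ^(4)=-4

((0, 2, 0, 0); (0, 1, 1, 1); (0, 0, 0, 3); (4, 0, 0, 0))


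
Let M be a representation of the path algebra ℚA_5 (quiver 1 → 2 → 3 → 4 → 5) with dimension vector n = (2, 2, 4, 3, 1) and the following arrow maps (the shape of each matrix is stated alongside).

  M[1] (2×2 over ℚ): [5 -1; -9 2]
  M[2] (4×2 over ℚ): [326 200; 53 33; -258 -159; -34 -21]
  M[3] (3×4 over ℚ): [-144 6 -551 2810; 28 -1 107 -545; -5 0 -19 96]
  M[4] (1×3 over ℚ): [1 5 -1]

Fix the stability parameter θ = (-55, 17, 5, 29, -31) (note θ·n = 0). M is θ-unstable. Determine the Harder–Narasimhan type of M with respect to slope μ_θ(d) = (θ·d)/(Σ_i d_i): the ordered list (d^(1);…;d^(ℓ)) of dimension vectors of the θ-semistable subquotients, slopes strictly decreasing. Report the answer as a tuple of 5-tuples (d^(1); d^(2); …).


Via rank(M_{q-1}∘⋯∘M_p): M ≅ I[1,4], I[1,5], I[3,3], I[3,4].
μ_θ-semistable layers: μ^(1)=29; μ^(2)=11; μ^(3)=5; μ^(4)=-55

((0, 0, 0, 2, 0); (0, 1, 1, 0, 0); (0, 1, 3, 1, 1); (2, 0, 0, 0, 0))


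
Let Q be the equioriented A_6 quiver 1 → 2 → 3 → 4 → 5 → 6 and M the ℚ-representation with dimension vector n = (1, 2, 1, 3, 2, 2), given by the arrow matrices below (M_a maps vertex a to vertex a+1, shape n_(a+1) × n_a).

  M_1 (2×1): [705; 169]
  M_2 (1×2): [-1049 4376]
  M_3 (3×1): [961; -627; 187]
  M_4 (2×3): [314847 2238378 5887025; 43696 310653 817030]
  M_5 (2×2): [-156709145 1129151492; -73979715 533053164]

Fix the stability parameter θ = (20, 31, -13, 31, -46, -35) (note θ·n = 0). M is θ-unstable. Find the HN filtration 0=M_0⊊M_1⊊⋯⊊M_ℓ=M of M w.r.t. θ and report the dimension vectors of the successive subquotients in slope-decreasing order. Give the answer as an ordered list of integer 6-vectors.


Via rank(M_{q-1}∘⋯∘M_p): M ≅ I[1,5], I[2,2], I[4,4], I[4,6], I[6,6].
μ_θ-semistable layers: μ^(1)=31; μ^(2)=23/5; μ^(3)=-50/3; μ^(4)=-35

((0, 1, 0, 1, 0, 0); (1, 1, 1, 1, 1, 0); (0, 0, 0, 1, 1, 1); (0, 0, 0, 0, 0, 1))


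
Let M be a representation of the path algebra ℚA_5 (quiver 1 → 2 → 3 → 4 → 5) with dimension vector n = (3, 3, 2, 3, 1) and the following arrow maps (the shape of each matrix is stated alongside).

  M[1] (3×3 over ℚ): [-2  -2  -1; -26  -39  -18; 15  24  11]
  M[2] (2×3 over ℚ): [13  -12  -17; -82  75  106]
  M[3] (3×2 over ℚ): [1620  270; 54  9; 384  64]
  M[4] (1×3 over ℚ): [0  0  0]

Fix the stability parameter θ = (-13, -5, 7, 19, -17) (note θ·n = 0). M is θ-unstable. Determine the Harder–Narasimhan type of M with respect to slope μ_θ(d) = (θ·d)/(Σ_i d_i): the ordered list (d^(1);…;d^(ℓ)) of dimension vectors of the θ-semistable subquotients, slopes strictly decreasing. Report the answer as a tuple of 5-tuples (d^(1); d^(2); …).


Interval decomposition of M: I[1,2], I[1,3], I[1,4], I[4,4]^2, I[5,5].
HN type (ℓ=5): μ^(1)=19; μ^(2)=7; μ^(3)=-5; μ^(4)=-13; μ^(5)=-17

((0, 0, 0, 3, 0); (0, 0, 2, 0, 0); (0, 3, 0, 0, 0); (3, 0, 0, 0, 0); (0, 0, 0, 0, 1))


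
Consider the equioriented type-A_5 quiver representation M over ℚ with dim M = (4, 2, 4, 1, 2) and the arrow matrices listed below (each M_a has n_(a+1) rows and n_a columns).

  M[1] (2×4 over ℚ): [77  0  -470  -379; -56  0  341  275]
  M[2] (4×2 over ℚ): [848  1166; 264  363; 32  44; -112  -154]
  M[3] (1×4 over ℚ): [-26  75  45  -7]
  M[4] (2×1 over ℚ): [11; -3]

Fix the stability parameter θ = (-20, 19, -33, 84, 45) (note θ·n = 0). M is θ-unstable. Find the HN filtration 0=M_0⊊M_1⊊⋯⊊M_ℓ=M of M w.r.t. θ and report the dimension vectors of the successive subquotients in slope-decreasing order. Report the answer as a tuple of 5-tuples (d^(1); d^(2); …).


Barcode: M ≅ I[1,1]^2, I[1,2], I[1,5], I[3,3]^3, I[5,5]. HN layers by μ_θ (6 steps, strictly decreasing):
  μ^(1)=129/2; μ^(2)=45; μ^(3)=19; μ^(4)=-7; μ^(5)=-20; μ^(6)=-33

((0, 0, 0, 1, 1); (0, 0, 0, 0, 1); (0, 1, 0, 0, 0); (0, 1, 1, 0, 0); (4, 0, 0, 0, 0); (0, 0, 3, 0, 0))


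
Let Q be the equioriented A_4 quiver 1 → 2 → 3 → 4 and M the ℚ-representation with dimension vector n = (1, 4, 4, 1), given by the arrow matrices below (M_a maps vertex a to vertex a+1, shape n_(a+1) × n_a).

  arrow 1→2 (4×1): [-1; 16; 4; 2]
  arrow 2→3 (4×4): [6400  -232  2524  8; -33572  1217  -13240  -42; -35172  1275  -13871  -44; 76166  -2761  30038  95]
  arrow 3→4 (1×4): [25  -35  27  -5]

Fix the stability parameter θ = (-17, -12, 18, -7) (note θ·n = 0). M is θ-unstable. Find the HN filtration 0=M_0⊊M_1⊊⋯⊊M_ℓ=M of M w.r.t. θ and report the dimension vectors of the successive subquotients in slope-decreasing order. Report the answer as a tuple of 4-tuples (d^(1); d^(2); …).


Barcode: M ≅ I[1,2], I[2,3]^2, I[2,4], I[3,3]. HN layers by μ_θ (4 steps, strictly decreasing):
  μ^(1)=18; μ^(2)=11/2; μ^(3)=-12; μ^(4)=-17

((0, 0, 3, 0); (0, 0, 1, 1); (0, 4, 0, 0); (1, 0, 0, 0))


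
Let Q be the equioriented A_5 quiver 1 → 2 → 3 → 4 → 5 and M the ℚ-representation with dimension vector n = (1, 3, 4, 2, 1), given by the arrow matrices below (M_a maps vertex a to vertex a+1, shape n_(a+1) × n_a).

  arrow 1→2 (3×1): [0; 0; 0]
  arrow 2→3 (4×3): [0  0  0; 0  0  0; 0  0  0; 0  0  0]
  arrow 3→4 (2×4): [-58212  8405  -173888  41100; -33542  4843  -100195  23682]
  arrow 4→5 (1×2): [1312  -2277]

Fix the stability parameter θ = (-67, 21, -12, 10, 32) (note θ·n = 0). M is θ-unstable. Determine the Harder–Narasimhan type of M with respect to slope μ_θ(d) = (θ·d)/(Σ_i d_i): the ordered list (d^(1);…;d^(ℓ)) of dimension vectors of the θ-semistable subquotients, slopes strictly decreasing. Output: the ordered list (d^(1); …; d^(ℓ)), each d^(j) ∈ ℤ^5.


Barcode: M ≅ I[1,1], I[2,2]^3, I[3,3]^2, I[3,4], I[3,5]. HN layers by μ_θ (5 steps, strictly decreasing):
  μ^(1)=32; μ^(2)=21; μ^(3)=10; μ^(4)=-12; μ^(5)=-67

((0, 0, 0, 0, 1); (0, 3, 0, 0, 0); (0, 0, 0, 2, 0); (0, 0, 4, 0, 0); (1, 0, 0, 0, 0))


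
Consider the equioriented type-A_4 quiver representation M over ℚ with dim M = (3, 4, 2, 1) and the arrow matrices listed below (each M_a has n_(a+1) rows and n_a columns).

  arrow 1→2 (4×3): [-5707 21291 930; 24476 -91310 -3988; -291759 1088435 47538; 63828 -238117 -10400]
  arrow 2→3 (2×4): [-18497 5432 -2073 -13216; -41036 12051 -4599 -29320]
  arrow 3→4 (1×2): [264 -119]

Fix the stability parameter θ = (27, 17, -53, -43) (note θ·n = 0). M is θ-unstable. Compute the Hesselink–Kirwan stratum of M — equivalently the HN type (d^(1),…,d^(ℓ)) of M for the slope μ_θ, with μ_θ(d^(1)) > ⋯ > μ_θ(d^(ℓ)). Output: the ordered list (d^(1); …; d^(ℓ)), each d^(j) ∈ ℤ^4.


Interval decomposition of M: I[1,2]^2, I[1,4], I[2,3].
HN type (ℓ=3): μ^(1)=22; μ^(2)=-13; μ^(3)=-18

((2, 2, 0, 0); (1, 1, 1, 1); (0, 1, 1, 0))


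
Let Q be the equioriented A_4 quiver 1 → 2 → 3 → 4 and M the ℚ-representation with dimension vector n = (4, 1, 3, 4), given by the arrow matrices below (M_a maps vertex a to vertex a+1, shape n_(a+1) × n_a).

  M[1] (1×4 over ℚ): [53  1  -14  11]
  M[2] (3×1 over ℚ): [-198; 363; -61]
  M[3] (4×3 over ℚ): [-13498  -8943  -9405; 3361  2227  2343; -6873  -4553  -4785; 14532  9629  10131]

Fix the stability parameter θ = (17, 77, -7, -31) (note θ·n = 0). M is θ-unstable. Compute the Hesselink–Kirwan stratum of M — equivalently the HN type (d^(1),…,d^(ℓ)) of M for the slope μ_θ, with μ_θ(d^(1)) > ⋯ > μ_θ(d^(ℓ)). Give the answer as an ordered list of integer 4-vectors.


Interval decomposition of M: I[1,1]^3, I[1,3], I[3,4]^2, I[4,4]^2.
HN type (ℓ=4): μ^(1)=35; μ^(2)=17; μ^(3)=-19; μ^(4)=-31

((0, 1, 1, 0); (4, 0, 0, 0); (0, 0, 2, 2); (0, 0, 0, 2))


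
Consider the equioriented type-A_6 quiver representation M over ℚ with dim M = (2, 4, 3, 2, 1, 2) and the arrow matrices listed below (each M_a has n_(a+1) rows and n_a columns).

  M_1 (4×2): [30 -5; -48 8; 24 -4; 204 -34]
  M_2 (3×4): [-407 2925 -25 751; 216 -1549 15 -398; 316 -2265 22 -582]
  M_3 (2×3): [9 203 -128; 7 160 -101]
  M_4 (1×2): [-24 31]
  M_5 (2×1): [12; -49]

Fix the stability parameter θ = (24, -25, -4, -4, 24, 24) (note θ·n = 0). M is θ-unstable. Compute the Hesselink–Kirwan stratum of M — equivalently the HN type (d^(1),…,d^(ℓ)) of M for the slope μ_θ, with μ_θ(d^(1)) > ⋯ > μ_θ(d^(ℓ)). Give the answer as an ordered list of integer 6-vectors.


Via rank(M_{q-1}∘⋯∘M_p): M ≅ I[1,1], I[1,6], I[2,2], I[2,3], I[2,4], I[6,6].
μ_θ-semistable layers: μ^(1)=24; μ^(2)=-9/4; μ^(3)=-4; μ^(4)=-25

((1, 0, 0, 0, 1, 2); (1, 1, 1, 1, 0, 0); (0, 0, 2, 1, 0, 0); (0, 3, 0, 0, 0, 0))


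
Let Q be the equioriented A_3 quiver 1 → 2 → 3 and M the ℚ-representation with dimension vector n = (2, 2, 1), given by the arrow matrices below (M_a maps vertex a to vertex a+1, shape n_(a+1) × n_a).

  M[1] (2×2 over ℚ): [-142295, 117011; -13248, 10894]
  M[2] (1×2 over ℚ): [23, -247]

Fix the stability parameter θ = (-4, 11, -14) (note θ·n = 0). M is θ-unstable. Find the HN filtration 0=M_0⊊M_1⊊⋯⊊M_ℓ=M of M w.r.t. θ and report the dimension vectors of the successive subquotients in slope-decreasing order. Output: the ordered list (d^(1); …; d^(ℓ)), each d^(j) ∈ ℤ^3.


Via rank(M_{q-1}∘⋯∘M_p): M ≅ I[1,2], I[1,3].
μ_θ-semistable layers: μ^(1)=11; μ^(2)=-3/2; μ^(3)=-4

((0, 1, 0); (0, 1, 1); (2, 0, 0))


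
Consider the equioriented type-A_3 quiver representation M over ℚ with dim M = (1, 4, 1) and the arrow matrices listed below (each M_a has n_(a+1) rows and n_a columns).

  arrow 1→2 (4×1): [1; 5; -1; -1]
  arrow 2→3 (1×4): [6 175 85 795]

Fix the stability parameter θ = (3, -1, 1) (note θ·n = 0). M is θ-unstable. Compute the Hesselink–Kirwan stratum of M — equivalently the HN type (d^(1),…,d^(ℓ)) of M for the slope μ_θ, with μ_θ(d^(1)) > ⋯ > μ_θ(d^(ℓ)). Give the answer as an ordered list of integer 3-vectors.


Barcode: M ≅ I[1,3], I[2,2]^3. HN layers by μ_θ (2 steps, strictly decreasing):
  μ^(1)=1; μ^(2)=-1

((1, 1, 1); (0, 3, 0))


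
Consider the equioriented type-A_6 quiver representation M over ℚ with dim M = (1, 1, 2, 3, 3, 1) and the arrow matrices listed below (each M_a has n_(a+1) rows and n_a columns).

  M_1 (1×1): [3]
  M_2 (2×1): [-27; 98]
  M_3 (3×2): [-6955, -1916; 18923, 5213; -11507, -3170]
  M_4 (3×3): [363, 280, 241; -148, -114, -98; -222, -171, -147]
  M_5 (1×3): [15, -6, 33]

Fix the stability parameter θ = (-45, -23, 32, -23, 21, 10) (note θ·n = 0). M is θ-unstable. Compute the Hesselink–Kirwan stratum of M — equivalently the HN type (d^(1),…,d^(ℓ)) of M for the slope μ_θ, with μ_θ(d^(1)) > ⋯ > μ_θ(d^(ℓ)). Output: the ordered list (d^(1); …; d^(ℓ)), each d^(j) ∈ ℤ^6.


Interval decomposition of M: I[1,4], I[3,6], I[4,5], I[5,5].
HN type (ℓ=5): μ^(1)=21; μ^(2)=31/2; μ^(3)=9/2; μ^(4)=-23; μ^(5)=-45

((0, 0, 0, 0, 2, 0); (0, 0, 0, 0, 1, 1); (0, 0, 2, 2, 0, 0); (0, 1, 0, 1, 0, 0); (1, 0, 0, 0, 0, 0))


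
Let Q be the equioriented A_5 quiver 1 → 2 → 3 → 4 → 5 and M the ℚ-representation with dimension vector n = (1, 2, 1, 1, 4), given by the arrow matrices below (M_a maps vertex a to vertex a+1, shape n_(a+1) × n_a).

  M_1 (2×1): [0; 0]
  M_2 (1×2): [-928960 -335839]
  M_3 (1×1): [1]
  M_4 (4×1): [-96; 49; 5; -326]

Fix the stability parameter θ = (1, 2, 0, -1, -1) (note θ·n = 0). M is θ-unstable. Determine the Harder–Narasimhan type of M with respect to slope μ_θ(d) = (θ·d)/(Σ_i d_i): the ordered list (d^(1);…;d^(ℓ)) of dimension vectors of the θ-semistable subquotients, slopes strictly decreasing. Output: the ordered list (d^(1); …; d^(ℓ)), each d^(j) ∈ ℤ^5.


Barcode: M ≅ I[1,1], I[2,2], I[2,5], I[5,5]^3. HN layers by μ_θ (4 steps, strictly decreasing):
  μ^(1)=2; μ^(2)=1; μ^(3)=0; μ^(4)=-1

((0, 1, 0, 0, 0); (1, 0, 0, 0, 0); (0, 1, 1, 1, 1); (0, 0, 0, 0, 3))


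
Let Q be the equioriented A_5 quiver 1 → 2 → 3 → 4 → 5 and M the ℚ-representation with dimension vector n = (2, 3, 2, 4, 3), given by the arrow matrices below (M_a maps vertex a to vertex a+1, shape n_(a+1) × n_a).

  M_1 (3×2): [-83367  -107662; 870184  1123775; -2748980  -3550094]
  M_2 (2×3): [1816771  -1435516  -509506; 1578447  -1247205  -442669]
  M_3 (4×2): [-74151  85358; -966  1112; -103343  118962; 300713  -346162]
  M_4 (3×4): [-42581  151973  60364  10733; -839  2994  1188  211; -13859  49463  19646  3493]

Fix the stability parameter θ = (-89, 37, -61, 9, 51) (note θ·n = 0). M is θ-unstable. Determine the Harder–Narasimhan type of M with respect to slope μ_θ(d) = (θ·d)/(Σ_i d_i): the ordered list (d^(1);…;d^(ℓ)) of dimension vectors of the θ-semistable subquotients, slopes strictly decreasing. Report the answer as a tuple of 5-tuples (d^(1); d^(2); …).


Barcode: M ≅ I[1,4], I[1,5], I[2,2], I[4,5]^2. HN layers by μ_θ (5 steps, strictly decreasing):
  μ^(1)=51; μ^(2)=37; μ^(3)=9; μ^(4)=-12; μ^(5)=-89

((0, 0, 0, 0, 3); (0, 1, 0, 0, 0); (0, 0, 0, 4, 0); (0, 2, 2, 0, 0); (2, 0, 0, 0, 0))


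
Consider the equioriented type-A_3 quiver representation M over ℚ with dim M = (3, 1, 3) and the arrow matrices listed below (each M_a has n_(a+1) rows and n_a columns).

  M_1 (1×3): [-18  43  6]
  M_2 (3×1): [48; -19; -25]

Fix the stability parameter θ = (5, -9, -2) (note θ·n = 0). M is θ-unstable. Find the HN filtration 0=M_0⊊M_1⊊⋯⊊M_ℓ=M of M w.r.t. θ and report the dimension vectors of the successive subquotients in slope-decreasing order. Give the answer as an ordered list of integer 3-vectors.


Barcode: M ≅ I[1,1]^2, I[1,3], I[3,3]^2. HN layers by μ_θ (2 steps, strictly decreasing):
  μ^(1)=5; μ^(2)=-2

((2, 0, 0); (1, 1, 3))
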